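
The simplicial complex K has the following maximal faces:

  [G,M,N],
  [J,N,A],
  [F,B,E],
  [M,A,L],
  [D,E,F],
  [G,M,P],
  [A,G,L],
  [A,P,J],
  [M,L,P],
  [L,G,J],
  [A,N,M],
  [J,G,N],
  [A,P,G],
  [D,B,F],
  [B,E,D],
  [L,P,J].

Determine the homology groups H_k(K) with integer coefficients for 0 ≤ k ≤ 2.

Fix the vertex order A < B < D < E < F < G < J < L < M < N < P and write every simplex with vertices in increasing order. Then dim K = 2 and the simplices of K are:

  0-simplices (11): A, B, D, E, F, G, J, L, M, N, P
  1-simplices (24): AG, AJ, AL, AM, AN, AP, BD, BE, BF, DE, DF, EF, GJ, GL, GM, GN, GP, JL, JN, JP, LM, LP, MN, MP
  2-simplices (16): AGL, AGP, AJN, AJP, ALM, AMN, BDE, BDF, BEF, DEF, GJL, GJN, GMN, GMP, JLP, LMP

Hence C_0 ≅ Z^11, C_1 ≅ Z^24, C_2 ≅ Z^16.

∂_1: C_1 → C_0 sends each edge [p,q] (with p < q) to q − p. For instance
  ∂AP = P − A.
This gives a 11×24 integer matrix of rank 9; reducing to Smith normal form yields diagonal entries (1,1,1,1,1,1,1,1,1).

∂_2: C_2 → C_1 sends each 2-simplex [p,q,r] to [q,r] − [p,r] + [p,q]. For instance
  ∂AGL = GL − AL + AG,
  ∂BEF = EF − BF + BE.
The resulting 24×16 matrix has rank 15, and its Smith normal form has invariant factors (1,1,1,1,1,1,1,1,1,1,1,1,1,1,2).

Now H_k = ker ∂_k / im ∂_{k+1}, so:

  H_0: rank C_0 − rank ∂_1 = 11 − 9 = 2, and the invariant factors of ∂_1 are all 1, so H_0 ≅ Z^2.
  H_1: rank ker ∂_1 − rank ∂_2 = (24 − 9) − 15 = 0, and ∂_2 has invariant factor 2 > 1, so H_1 ≅ Z/2.
  H_2: rank ker ∂_2 − rank ∂_3 = (16 − 15) − 0 = 1, and there is no ∂_3, so H_2 ≅ Z.

(K is a triangulation of the disjoint union of the 2-sphere S^2 and the real projective plane RP^2.)

H_0 = Z^2,  H_1 = Z/2,  H_2 = Z.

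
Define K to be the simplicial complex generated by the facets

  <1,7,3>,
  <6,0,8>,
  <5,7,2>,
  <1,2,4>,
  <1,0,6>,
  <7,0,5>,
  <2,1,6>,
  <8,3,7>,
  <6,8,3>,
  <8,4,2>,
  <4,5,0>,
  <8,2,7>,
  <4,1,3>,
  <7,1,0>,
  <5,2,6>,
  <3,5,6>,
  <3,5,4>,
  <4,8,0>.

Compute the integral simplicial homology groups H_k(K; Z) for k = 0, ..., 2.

Take the total order 0 < 1 < 2 < 3 < 4 < 5 < 6 < 7 < 8 on the vertex set. Then K (dimension 2) consists of the simplices:

  0-simplices (9): [0], [1], [2], [3], [4], [5], [6], [7], [8]
  1-simplices (27): (27 of them)
  2-simplices (18): [0,1,6], [0,1,7], [0,4,5], [0,4,8], [0,5,7], [0,6,8], [1,2,4], [1,2,6], [1,3,4], [1,3,7], [2,4,8], [2,5,6], [2,5,7], [2,7,8], [3,4,5], [3,5,6], [3,6,8], [3,7,8]

giving chain groups C_0 ≅ Z^9, C_1 ≅ Z^27, C_2 ≅ Z^18.

∂_1: C_1 → C_0 is given by ∂[p,q] = [q] − [p]. For instance
  ∂[0,6] = [6] − [0].
The resulting 9×27 matrix has rank 8, and its Smith normal form has invariant factors (1,1,1,1,1,1,1,1).

Boundary ∂_2: C_2 → C_1 maps a triangle to the signed sum of its edges. For instance
  ∂[1,3,7] = [3,7] − [1,7] + [1,3],
  ∂[0,5,7] = [5,7] − [0,7] + [0,5].
The resulting 27×18 matrix has rank 17, and its Smith normal form has invariant factors (1,1,1,1,1,1,1,1,1,1,1,1,1,1,1,1,1).

Now H_k = ker ∂_k / im ∂_{k+1}, so:

  H_0: rank C_0 − rank ∂_1 = 9 − 8 = 1, and the invariant factors of ∂_1 are all 1, so H_0 = Z.
  H_1: rank ker ∂_1 − rank ∂_2 = (27 − 8) − 17 = 2, and the invariant factors of ∂_2 are all 1, so H_1 = Z^2.
  H_2: rank ker ∂_2 − rank ∂_3 = (18 − 17) − 0 = 1, and there is no ∂_3, so H_2 = Z.

(K is a triangulation of the torus T^2.)

H_0 ≅ Z,  H_1 ≅ Z^2,  H_2 ≅ Z.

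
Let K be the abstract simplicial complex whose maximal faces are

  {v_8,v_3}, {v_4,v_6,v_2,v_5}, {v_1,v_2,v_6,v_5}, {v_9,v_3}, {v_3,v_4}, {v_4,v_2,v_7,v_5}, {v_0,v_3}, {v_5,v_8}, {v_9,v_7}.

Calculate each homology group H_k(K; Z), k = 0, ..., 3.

H_0 = Z,  H_1 = Z^2,  H_2 = 0,  H_3 = 0.

Order the vertices as v_0 < v_1 < v_2 < v_3 < v_4 < v_5 < v_6 < v_7 < v_8 < v_9. Listing each simplex with vertices in this order, K has dimension 3 with simplices:

  0-simplices (10): [v_0], [v_1], [v_2], [v_3], [v_4], [v_5], [v_6], [v_7], [v_8], [v_9]
  1-simplices (18): (18 of them)
  2-simplices (10): [v_1,v_2,v_5], [v_1,v_2,v_6], [v_1,v_5,v_6], [v_2,v_4,v_5], [v_2,v_4,v_6], [v_2,v_4,v_7], [v_2,v_5,v_6], [v_2,v_5,v_7], [v_4,v_5,v_6], [v_4,v_5,v_7]
  3-simplices (3): [v_1,v_2,v_5,v_6], [v_2,v_4,v_5,v_6], [v_2,v_4,v_5,v_7]

Hence C_0 ≅ Z^10, C_1 ≅ Z^18, C_2 ≅ Z^10, C_3 ≅ Z^3.

Boundary ∂_1: C_1 → C_0 is given by ∂[p,q] = [q] − [p].
This gives a 10×18 integer matrix of rank 9; reducing to Smith normal form yields diagonal entries (1,1,1,1,1,1,1,1,1).

Boundary ∂_2: C_2 → C_1 acts by ∂[p,q,r] = [q,r] − [p,r] + [p,q]. For instance
  ∂[v_2,v_5,v_6] = [v_5,v_6] − [v_2,v_6] + [v_2,v_5],
  ∂[v_4,v_5,v_6] = [v_5,v_6] − [v_4,v_6] + [v_4,v_5].
As a 18×10 matrix over Z this has rank 7, with invariant factors (1,1,1,1,1,1,1).

The boundary map ∂_3: C_3 → C_2 sends each 3-simplex σ to the alternating sum Σ_i (−1)^i (σ with its i-th vertex removed). For instance
  ∂[v_2,v_4,v_5,v_7] = [v_4,v_5,v_7] − [v_2,v_5,v_7] + [v_2,v_4,v_7] − [v_2,v_4,v_5],
  ∂[v_1,v_2,v_5,v_6] = [v_2,v_5,v_6] − [v_1,v_5,v_6] + [v_1,v_2,v_6] − [v_1,v_2,v_5].
This gives a 10×3 integer matrix of rank 3; reducing to Smith normal form yields diagonal entries (1,1,1).

Reading off H_k = ker ∂_k / im ∂_{k+1}:

  H_0: rank C_0 − rank ∂_1 = 10 − 9 = 1, and the invariant factors of ∂_1 are all 1, so H_0 = Z.
  H_1: rank ker ∂_1 − rank ∂_2 = (18 − 9) − 7 = 2, and the invariant factors of ∂_2 are all 1, so H_1 = Z^2.
  H_2: rank ker ∂_2 − rank ∂_3 = (10 − 7) − 3 = 0, and the invariant factors of ∂_3 are all 1, so H_2 = 0.
  H_3: rank ker ∂_3 − rank ∂_4 = (3 − 3) − 0 = 0, and there is no ∂_4, so H_3 = 0.

As a check, the Euler characteristic is 10 − 18 + 10 − 3 = -1, which agrees with 1 − 2 + 0 − 0 = -1.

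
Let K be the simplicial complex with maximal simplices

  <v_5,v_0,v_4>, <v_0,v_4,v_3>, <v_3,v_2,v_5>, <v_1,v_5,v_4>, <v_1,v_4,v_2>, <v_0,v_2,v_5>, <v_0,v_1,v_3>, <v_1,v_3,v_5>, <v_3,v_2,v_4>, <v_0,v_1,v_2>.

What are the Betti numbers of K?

b_0 = 1, b_1 = 0, b_2 = 0.

Fix the vertex order v_0 < v_1 < v_2 < v_3 < v_4 < v_5 and write every simplex with vertices in increasing order. Then dim K = 2 and the simplices of K are:

  0-simplices (6): [v_0], [v_1], [v_2], [v_3], [v_4], [v_5]
  1-simplices (15): (15 of them)
  2-simplices (10): [v_0,v_1,v_2], [v_0,v_1,v_3], [v_0,v_2,v_5], [v_0,v_3,v_4], [v_0,v_4,v_5], [v_1,v_2,v_4], [v_1,v_3,v_5], [v_1,v_4,v_5], [v_2,v_3,v_4], [v_2,v_3,v_5]

Hence C_0 ≅ Z^6, C_1 ≅ Z^15, C_2 ≅ Z^10.

∂_1: C_1 → C_0 sends each edge [p,q] (with p < q) to q − p. For instance
  ∂[v_2,v_4] = [v_4] − [v_2].
The 6×15 boundary matrix has rank 5 and Smith normal form diag(1,1,1,1,1).

The boundary map ∂_2: C_2 → C_1 maps a triangle to the signed sum of its edges. For instance
  ∂[v_0,v_4,v_5] = [v_4,v_5] − [v_0,v_5] + [v_0,v_4],
  ∂[v_1,v_2,v_4] = [v_2,v_4] − [v_1,v_4] + [v_1,v_2].
As a 15×10 matrix over Z this has rank 10, with invariant factors (1,1,1,1,1,1,1,1,1,2).

Now H_k = ker ∂_k / im ∂_{k+1}, so:

  H_0: rank C_0 − rank ∂_1 = 6 − 5 = 1, and the invariant factors of ∂_1 are all 1, so H_0 ≅ Z.
  H_1: rank ker ∂_1 − rank ∂_2 = (15 − 5) − 10 = 0, and ∂_2 has invariant factor 2 > 1, so H_1 ≅ Z_2.
  H_2: rank ker ∂_2 − rank ∂_3 = (10 − 10) − 0 = 0, and there is no ∂_3, so H_2 ≅ 0.

As a check, the Euler characteristic is 6 − 15 + 10 = 1, which agrees with 1 − 0 + 0 = 1.

Hence the Betti numbers are b_0 = 1, b_1 = 0, b_2 = 0.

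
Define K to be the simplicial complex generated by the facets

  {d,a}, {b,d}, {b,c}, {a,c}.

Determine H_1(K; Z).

H_1 ≅ Z.

Order the vertices as a < b < c < d. Listing each simplex with vertices in this order, K has dimension 1 with simplices:

  0-simplices (4): a, b, c, d
  1-simplices (4): ac, ad, bc, bd

Hence C_0 ≅ Z^4, C_1 ≅ Z^4.

Boundary ∂_1: C_1 → C_0 maps an edge to its endpoints' difference, ∂[p,q] = q − p. For instance
  ∂ad = d − a.
The 4×4 boundary matrix has rank 3 and Smith normal form diag(1,1,1).

Reading off H_k = ker ∂_k / im ∂_{k+1}:

  H_1: rank ker ∂_1 − rank ∂_2 = (4 − 3) − 0 = 1, and there is no ∂_2, so H_1 ≅ Z.

(K is a triangulation of the circle S^1.)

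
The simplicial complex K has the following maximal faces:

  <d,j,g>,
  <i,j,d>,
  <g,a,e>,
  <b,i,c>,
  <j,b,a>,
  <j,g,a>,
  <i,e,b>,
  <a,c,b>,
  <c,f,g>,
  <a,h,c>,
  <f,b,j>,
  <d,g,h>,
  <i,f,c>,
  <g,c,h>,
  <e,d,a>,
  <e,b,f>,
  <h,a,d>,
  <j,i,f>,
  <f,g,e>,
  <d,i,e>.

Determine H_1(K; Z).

H_1 = Z ⊕ Z/2.

We work with the vertex ordering a < b < c < d < e < f < g < h < i < j. The simplices of K, each written with vertices in increasing order, are:

  0-simplices (10): a, b, c, d, e, f, g, h, i, j
  1-simplices (30): ab, ac, ad, ae, ag, ah, aj, bc, be, bf, bi, bj, cf, cg, ch, ci, de, dg, dh, di, dj, ef, eg, ei, fg, fi, fj, gh, gj, ij
  2-simplices (20): abc, abj, ach, ade, adh, aeg, agj, bci, bef, bei, bfj, cfg, cfi, cgh, dei, dgh, dgj, dij, efg, fij

so the chain groups are C_0 ≅ Z^10, C_1 ≅ Z^30, C_2 ≅ Z^20.

∂_1: C_1 → C_0 maps an edge to its endpoints' difference, ∂[p,q] = q − p. For instance
  ∂bf = f − b.
As a 10×30 matrix over Z this has rank 9, with invariant factors (1,1,1,1,1,1,1,1,1).

The boundary map ∂_2: C_2 → C_1 acts by ∂[p,q,r] = [q,r] − [p,r] + [p,q]. For instance
  ∂ade = de − ae + ad,
  ∂fij = ij − fj + fi.
As a 30×20 matrix over Z this has rank 20, with invariant factors (1,1,1,1,1,1,1,1,1,1,1,1,1,1,1,1,1,1,1,2).

Computing H_k = (kernel of ∂_k) / (image of ∂_{k+1}):

  H_1: rank ker ∂_1 − rank ∂_2 = (30 − 9) − 20 = 1, and ∂_2 has invariant factor 2 > 1, so H_1 = Z ⊕ Z/2.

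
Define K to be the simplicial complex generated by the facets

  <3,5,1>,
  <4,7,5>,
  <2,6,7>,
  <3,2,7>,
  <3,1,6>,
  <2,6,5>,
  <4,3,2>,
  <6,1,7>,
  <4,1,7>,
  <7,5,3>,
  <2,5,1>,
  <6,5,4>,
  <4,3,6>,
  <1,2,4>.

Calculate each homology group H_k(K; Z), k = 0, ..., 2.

Order the vertices as 1 < 2 < 3 < 4 < 5 < 6 < 7. Listing each simplex with vertices in this order, K has dimension 2 with simplices:

  0-simplices (7): [1], [2], [3], [4], [5], [6], [7]
  1-simplices (21): [1,2], [1,3], [1,4], [1,5], [1,6], [1,7], [2,3], [2,4], [2,5], [2,6], [2,7], [3,4], [3,5], [3,6], [3,7], [4,5], [4,6], [4,7], [5,6], [5,7], [6,7]
  2-simplices (14): [1,2,4], [1,2,5], [1,3,5], [1,3,6], [1,4,7], [1,6,7], [2,3,4], [2,3,7], [2,5,6], [2,6,7], [3,4,6], [3,5,7], [4,5,6], [4,5,7]

so the chain groups are C_0 ≅ Z^7, C_1 ≅ Z^21, C_2 ≅ Z^14.

The boundary map ∂_1: C_1 → C_0 sends each edge [p,q] (with p < q) to q − p.
The resulting 7×21 matrix has rank 6, and its Smith normal form has invariant factors (1,1,1,1,1,1).

The boundary map ∂_2: C_2 → C_1 acts by ∂[p,q,r] = [q,r] − [p,r] + [p,q]. For instance
  ∂[1,3,6] = [3,6] − [1,6] + [1,3],
  ∂[2,5,6] = [5,6] − [2,6] + [2,5].
The resulting 21×14 matrix has rank 13, and its Smith normal form has invariant factors (1,1,1,1,1,1,1,1,1,1,1,1,1).

Computing H_k = (kernel of ∂_k) / (image of ∂_{k+1}):

  H_0: rank C_0 − rank ∂_1 = 7 − 6 = 1, and the invariant factors of ∂_1 are all 1, so H_0 = Z.
  H_1: rank ker ∂_1 − rank ∂_2 = (21 − 6) − 13 = 2, and the invariant factors of ∂_2 are all 1, so H_1 = Z^2.
  H_2: rank ker ∂_2 − rank ∂_3 = (14 − 13) − 0 = 1, and there is no ∂_3, so H_2 = Z.

As a check, the Euler characteristic is 7 − 21 + 14 = 0, which agrees with 1 − 2 + 1 = 0.

H_0 = Z,  H_1 = Z^2,  H_2 = Z.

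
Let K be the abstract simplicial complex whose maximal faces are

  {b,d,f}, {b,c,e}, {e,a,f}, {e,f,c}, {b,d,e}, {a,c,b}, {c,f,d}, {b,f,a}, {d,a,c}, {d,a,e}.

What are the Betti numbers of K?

Order the vertices as a < b < c < d < e < f. Listing each simplex with vertices in this order, K has dimension 2 with simplices:

  0-simplices (6): a, b, c, d, e, f
  1-simplices (15): ab, ac, ad, ae, af, bc, bd, be, bf, cd, ce, cf, de, df, ef
  2-simplices (10): abc, abf, acd, ade, aef, bce, bde, bdf, cdf, cef

so the chain groups are C_0 ≅ Z^6, C_1 ≅ Z^15, C_2 ≅ Z^10.

The boundary map ∂_1: C_1 → C_0 maps an edge to its endpoints' difference, ∂[p,q] = q − p.
The 6×15 boundary matrix has rank 5 and Smith normal form diag(1,1,1,1,1).

The boundary map ∂_2: C_2 → C_1 maps a triangle to the signed sum of its edges. For instance
  ∂aef = ef − af + ae,
  ∂bdf = df − bf + bd.
This gives a 15×10 integer matrix of rank 10; reducing to Smith normal form yields diagonal entries (1,1,1,1,1,1,1,1,1,2).

From H_k ≅ ker(∂_k) / im(∂_{k+1}) we obtain:

  H_0: rank C_0 − rank ∂_1 = 6 − 5 = 1, and the invariant factors of ∂_1 are all 1, so H_0 = Z.
  H_1: rank ker ∂_1 − rank ∂_2 = (15 − 5) − 10 = 0, and ∂_2 has invariant factor 2 > 1, so H_1 = Z/2.
  H_2: rank ker ∂_2 − rank ∂_3 = (10 − 10) − 0 = 0, and there is no ∂_3, so H_2 = 0.

Hence the Betti numbers are b_0 = 1, b_1 = 0, b_2 = 0.

b_0 = 1, b_1 = 0, b_2 = 0.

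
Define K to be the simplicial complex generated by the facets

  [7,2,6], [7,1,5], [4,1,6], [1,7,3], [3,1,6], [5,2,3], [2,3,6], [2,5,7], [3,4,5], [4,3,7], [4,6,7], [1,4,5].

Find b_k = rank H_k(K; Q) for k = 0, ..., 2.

b_0 = 1, b_1 = 0, b_2 = 0.

We work with the vertex ordering 1 < 2 < 3 < 4 < 5 < 6 < 7. The simplices of K, each written with vertices in increasing order, are:

  0-simplices (7): [1], [2], [3], [4], [5], [6], [7]
  1-simplices (18): [1,3], [1,4], [1,5], [1,6], [1,7], [2,3], [2,5], [2,6], [2,7], [3,4], [3,5], [3,6], [3,7], [4,5], [4,6], [4,7], [5,7], [6,7]
  2-simplices (12): [1,3,6], [1,3,7], [1,4,5], [1,4,6], [1,5,7], [2,3,5], [2,3,6], [2,5,7], [2,6,7], [3,4,5], [3,4,7], [4,6,7]

Hence C_0 ≅ Z^7, C_1 ≅ Z^18, C_2 ≅ Z^12.

∂_1: C_1 → C_0 sends each edge [p,q] (with p < q) to q − p.
The 7×18 boundary matrix has rank 6 and Smith normal form diag(1,1,1,1,1,1).

Boundary ∂_2: C_2 → C_1 sends each 2-simplex [p,q,r] to [q,r] − [p,r] + [p,q]. For instance
  ∂[2,3,6] = [3,6] − [2,6] + [2,3],
  ∂[1,3,6] = [3,6] − [1,6] + [1,3].
The 18×12 boundary matrix has rank 12 and Smith normal form diag(1,1,1,1,1,1,1,1,1,1,1,2).

Now H_k = ker ∂_k / im ∂_{k+1}, so:

  H_0: rank C_0 − rank ∂_1 = 7 − 6 = 1, and the invariant factors of ∂_1 are all 1, so H_0 = Z.
  H_1: rank ker ∂_1 − rank ∂_2 = (18 − 6) − 12 = 0, and ∂_2 has invariant factor 2 > 1, so H_1 = Z_2.
  H_2: rank ker ∂_2 − rank ∂_3 = (12 − 12) − 0 = 0, and there is no ∂_3, so H_2 = 0.

As a check, the Euler characteristic is 7 − 18 + 12 = 1, which agrees with 1 − 0 + 0 = 1.

Hence the Betti numbers are b_0 = 1, b_1 = 0, b_2 = 0.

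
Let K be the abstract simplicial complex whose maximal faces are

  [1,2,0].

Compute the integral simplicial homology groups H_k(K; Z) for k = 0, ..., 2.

H_0 ≅ Z,  H_1 = 0,  H_2 = 0.

Order the vertices as 0 < 1 < 2. Listing each simplex with vertices in this order, K has dimension 2 with simplices:

  0-simplices (3): [0], [1], [2]
  1-simplices (3): [0,1], [0,2], [1,2]
  2-simplices (1): [0,1,2]

giving chain groups C_0 ≅ Z^3, C_1 ≅ Z^3, C_2 ≅ Z^1.

The boundary map ∂_1: C_1 → C_0 is given by ∂[p,q] = [q] − [p].
This gives a 3×3 integer matrix of rank 2; reducing to Smith normal form yields diagonal entries (1,1).

The boundary map ∂_2: C_2 → C_1 maps a triangle to the signed sum of its edges. For instance
  ∂[0,1,2] = [1,2] − [0,2] + [0,1].
The resulting 3×1 matrix has rank 1, and its Smith normal form has invariant factors (1).

Now H_k = ker ∂_k / im ∂_{k+1}, so:

  H_0: rank C_0 − rank ∂_1 = 3 − 2 = 1, and the invariant factors of ∂_1 are all 1, so H_0 = Z.
  H_1: rank ker ∂_1 − rank ∂_2 = (3 − 2) − 1 = 0, and the invariant factors of ∂_2 are all 1, so H_1 = 0.
  H_2: rank ker ∂_2 − rank ∂_3 = (1 − 1) − 0 = 0, and there is no ∂_3, so H_2 = 0.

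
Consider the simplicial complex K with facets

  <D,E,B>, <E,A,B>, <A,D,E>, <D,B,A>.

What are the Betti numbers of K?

K has 4 vertices, 6 edges, 4 triangles.
rank ∂_0 = 0, rank ∂_1 = 3 ⇒ b_0 = 4 − 0 − 3 = 1; all invariant factors of ∂_1 are 1 so no torsion. So H_0 ≅ Z.
rank ∂_1 = 3, rank ∂_2 = 3 ⇒ b_1 = 6 − 3 − 3 = 0; all invariant factors of ∂_2 are 1 so no torsion. So H_1 ≅ 0.
rank ∂_2 = 3, rank ∂_3 = 0 ⇒ b_2 = 4 − 3 − 0 = 1. So H_2 ≅ Z.

b_0 = 1, b_1 = 0, b_2 = 1.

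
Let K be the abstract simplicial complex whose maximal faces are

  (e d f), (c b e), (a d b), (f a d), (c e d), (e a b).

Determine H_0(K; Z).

Order the vertices as a < b < c < d < e < f. Listing each simplex with vertices in this order, K has dimension 2 with simplices:

  0-simplices (6): a, b, c, d, e, f
  1-simplices (12): ab, ad, ae, af, bc, bd, be, cd, ce, de, df, ef
  2-simplices (6): abd, abe, adf, bce, cde, def

giving chain groups C_0 ≅ Z^6, C_1 ≅ Z^12, C_2 ≅ Z^6.

Boundary ∂_1: C_1 → C_0 maps an edge to its endpoints' difference, ∂[p,q] = q − p. For instance
  ∂cd = d − c.
This gives a 6×12 integer matrix of rank 5; reducing to Smith normal form yields diagonal entries (1,1,1,1,1).

Boundary ∂_2: C_2 → C_1 sends each 2-simplex [p,q,r] to [q,r] − [p,r] + [p,q]. For instance
  ∂abd = bd − ad + ab,
  ∂cde = de − ce + cd.
This gives a 12×6 integer matrix of rank 6; reducing to Smith normal form yields diagonal entries (1,1,1,1,1,1).

Reading off H_k = ker ∂_k / im ∂_{k+1}:

  H_0: rank C_0 − rank ∂_1 = 6 − 5 = 1, and the invariant factors of ∂_1 are all 1, so H_0 ≅ Z.

H_0 ≅ Z.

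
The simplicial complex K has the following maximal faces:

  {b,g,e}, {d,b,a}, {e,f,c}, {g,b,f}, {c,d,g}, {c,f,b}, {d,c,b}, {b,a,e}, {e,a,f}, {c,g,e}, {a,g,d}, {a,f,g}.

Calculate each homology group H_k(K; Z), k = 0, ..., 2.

Order the vertices as a < b < c < d < e < f < g. Listing each simplex with vertices in this order, K has dimension 2 with simplices:

  0-simplices (7): a, b, c, d, e, f, g
  1-simplices (18): ab, ad, ae, af, ag, bc, bd, be, bf, bg, cd, ce, cf, cg, dg, ef, eg, fg
  2-simplices (12): abd, abe, adg, aef, afg, bcd, bcf, beg, bfg, cdg, cef, ceg

so the chain groups are C_0 ≅ Z^7, C_1 ≅ Z^18, C_2 ≅ Z^12.

The boundary map ∂_1: C_1 → C_0 sends each edge [p,q] (with p < q) to q − p.
The resulting 7×18 matrix has rank 6, and its Smith normal form has invariant factors (1,1,1,1,1,1).

Boundary ∂_2: C_2 → C_1 acts by ∂[p,q,r] = [q,r] − [p,r] + [p,q]. For instance
  ∂cef = ef − cf + ce,
  ∂abe = be − ae + ab.
The resulting 18×12 matrix has rank 12, and its Smith normal form has invariant factors (1,1,1,1,1,1,1,1,1,1,1,2).

Reading off H_k = ker ∂_k / im ∂_{k+1}:

  H_0: rank C_0 − rank ∂_1 = 7 − 6 = 1, and the invariant factors of ∂_1 are all 1, so H_0 ≅ Z.
  H_1: rank ker ∂_1 − rank ∂_2 = (18 − 6) − 12 = 0, and ∂_2 has invariant factor 2 > 1, so H_1 ≅ Z/2.
  H_2: rank ker ∂_2 − rank ∂_3 = (12 − 12) − 0 = 0, and there is no ∂_3, so H_2 ≅ 0.

H_0 = Z,  H_1 = Z/2,  H_2 = 0.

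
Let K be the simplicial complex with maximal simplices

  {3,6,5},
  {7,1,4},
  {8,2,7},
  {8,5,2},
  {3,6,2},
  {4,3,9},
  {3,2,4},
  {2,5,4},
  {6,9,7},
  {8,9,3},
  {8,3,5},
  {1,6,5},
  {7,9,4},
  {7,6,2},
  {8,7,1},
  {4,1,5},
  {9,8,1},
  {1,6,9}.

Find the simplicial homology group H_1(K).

Order the vertices as 1 < 2 < 3 < 4 < 5 < 6 < 7 < 8 < 9. Listing each simplex with vertices in this order, K has dimension 2 with simplices:

  0-simplices (9): [1], [2], [3], [4], [5], [6], [7], [8], [9]
  1-simplices (27): (27 of them)
  2-simplices (18): [1,4,5], [1,4,7], [1,5,6], [1,6,9], [1,7,8], [1,8,9], [2,3,4], [2,3,6], [2,4,5], [2,5,8], [2,6,7], [2,7,8], [3,4,9], [3,5,6], [3,5,8], [3,8,9], [4,7,9], [6,7,9]

so the chain groups are C_0 ≅ Z^9, C_1 ≅ Z^27, C_2 ≅ Z^18.

The boundary map ∂_1: C_1 → C_0 maps an edge to its endpoints' difference, ∂[p,q] = q − p. For instance
  ∂[1,8] = [8] − [1].
The 9×27 boundary matrix has rank 8 and Smith normal form diag(1,1,1,1,1,1,1,1).

Boundary ∂_2: C_2 → C_1 sends each 2-simplex [p,q,r] to [q,r] − [p,r] + [p,q]. For instance
  ∂[1,6,9] = [6,9] − [1,9] + [1,6],
  ∂[6,7,9] = [7,9] − [6,9] + [6,7].
The 27×18 boundary matrix has rank 18 and Smith normal form diag(1,1,1,1,1,1,1,1,1,1,1,1,1,1,1,1,1,2).

Reading off H_k = ker ∂_k / im ∂_{k+1}:

  H_1: rank ker ∂_1 − rank ∂_2 = (27 − 8) − 18 = 1, and ∂_2 has invariant factor 2 > 1, so H_1 = Z ⊕ Z/2Z.

H_1 ≅ Z ⊕ Z/2Z.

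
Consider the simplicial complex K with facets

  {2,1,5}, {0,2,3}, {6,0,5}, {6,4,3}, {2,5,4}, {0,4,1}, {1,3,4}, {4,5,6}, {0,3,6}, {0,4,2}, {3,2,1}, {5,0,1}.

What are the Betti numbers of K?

Fix the vertex order 0 < 1 < 2 < 3 < 4 < 5 < 6 and write every simplex with vertices in increasing order. Then dim K = 2 and the simplices of K are:

  0-simplices (7): [0], [1], [2], [3], [4], [5], [6]
  1-simplices (18): [0,1], [0,2], [0,3], [0,4], [0,5], [0,6], [1,2], [1,3], [1,4], [1,5], [2,3], [2,4], [2,5], [3,4], [3,6], [4,5], [4,6], [5,6]
  2-simplices (12): [0,1,4], [0,1,5], [0,2,3], [0,2,4], [0,3,6], [0,5,6], [1,2,3], [1,2,5], [1,3,4], [2,4,5], [3,4,6], [4,5,6]

so the chain groups are C_0 ≅ Z^7, C_1 ≅ Z^18, C_2 ≅ Z^12.

Boundary ∂_1: C_1 → C_0 sends each edge [p,q] (with p < q) to q − p. For instance
  ∂[1,5] = [5] − [1].
The resulting 7×18 matrix has rank 6, and its Smith normal form has invariant factors (1,1,1,1,1,1).

Boundary ∂_2: C_2 → C_1 maps a triangle to the signed sum of its edges. For instance
  ∂[0,5,6] = [5,6] − [0,6] + [0,5],
  ∂[0,1,5] = [1,5] − [0,5] + [0,1].
The 18×12 boundary matrix has rank 12 and Smith normal form diag(1,1,1,1,1,1,1,1,1,1,1,2).

Reading off H_k = ker ∂_k / im ∂_{k+1}:

  H_0: rank C_0 − rank ∂_1 = 7 − 6 = 1, and the invariant factors of ∂_1 are all 1, so H_0 ≅ Z.
  H_1: rank ker ∂_1 − rank ∂_2 = (18 − 6) − 12 = 0, and ∂_2 has invariant factor 2 > 1, so H_1 ≅ Z/2.
  H_2: rank ker ∂_2 − rank ∂_3 = (12 − 12) − 0 = 0, and there is no ∂_3, so H_2 ≅ 0.

(K is a triangulation of the real projective plane RP^2.)

Hence the Betti numbers are b_0 = 1, b_1 = 0, b_2 = 0.

b_0 = 1, b_1 = 0, b_2 = 0.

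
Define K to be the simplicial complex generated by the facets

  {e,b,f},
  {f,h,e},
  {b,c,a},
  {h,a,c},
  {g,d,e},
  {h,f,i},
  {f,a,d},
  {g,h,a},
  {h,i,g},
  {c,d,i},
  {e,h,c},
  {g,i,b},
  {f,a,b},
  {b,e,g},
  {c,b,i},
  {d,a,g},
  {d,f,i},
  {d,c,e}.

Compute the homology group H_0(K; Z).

K has 9 vertices, 27 edges, 18 triangles.
rank ∂_0 = 0, rank ∂_1 = 8 ⇒ b_0 = 9 − 0 − 8 = 1; all invariant factors of ∂_1 are 1 so no torsion. So H_0 = Z.

H_0 = Z.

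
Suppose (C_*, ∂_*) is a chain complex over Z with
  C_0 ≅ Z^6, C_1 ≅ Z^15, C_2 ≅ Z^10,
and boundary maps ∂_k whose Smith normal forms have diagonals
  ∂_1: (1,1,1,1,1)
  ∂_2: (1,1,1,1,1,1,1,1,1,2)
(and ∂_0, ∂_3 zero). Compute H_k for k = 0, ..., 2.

H_0: b_0 = 6 − 0 − 5 = 1; torsion from ∂_1 factors > 1: none. So H_0 ≅ Z.
H_1: b_1 = 15 − 5 − 10 = 0; torsion from ∂_2 factors > 1: [2]. So H_1 ≅ Z_2.
H_2: b_2 = 10 − 10 − 0 = 0; torsion from ∂_3 factors > 1: none. So H_2 ≅ 0.

H_0 ≅ Z,  H_1 ≅ Z_2,  H_2 = 0.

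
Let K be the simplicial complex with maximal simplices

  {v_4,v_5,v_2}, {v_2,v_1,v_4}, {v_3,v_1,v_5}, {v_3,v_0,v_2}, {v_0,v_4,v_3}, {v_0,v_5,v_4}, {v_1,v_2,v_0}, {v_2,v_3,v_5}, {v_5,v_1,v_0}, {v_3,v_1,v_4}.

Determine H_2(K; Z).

Take the total order v_0 < v_1 < v_2 < v_3 < v_4 < v_5 on the vertex set. Then K (dimension 2) consists of the simplices:

  0-simplices (6): [v_0], [v_1], [v_2], [v_3], [v_4], [v_5]
  1-simplices (15): (15 of them)
  2-simplices (10): [v_0,v_1,v_2], [v_0,v_1,v_5], [v_0,v_2,v_3], [v_0,v_3,v_4], [v_0,v_4,v_5], [v_1,v_2,v_4], [v_1,v_3,v_4], [v_1,v_3,v_5], [v_2,v_3,v_5], [v_2,v_4,v_5]

giving chain groups C_0 ≅ Z^6, C_1 ≅ Z^15, C_2 ≅ Z^10.

The boundary map ∂_1: C_1 → C_0 sends each edge [p,q] (with p < q) to q − p. For instance
  ∂[v_1,v_3] = [v_3] − [v_1].
The resulting 6×15 matrix has rank 5, and its Smith normal form has invariant factors (1,1,1,1,1).

Boundary ∂_2: C_2 → C_1 maps a triangle to the signed sum of its edges. For instance
  ∂[v_0,v_3,v_4] = [v_3,v_4] − [v_0,v_4] + [v_0,v_3],
  ∂[v_2,v_3,v_5] = [v_3,v_5] − [v_2,v_5] + [v_2,v_3].
This gives a 15×10 integer matrix of rank 10; reducing to Smith normal form yields diagonal entries (1,1,1,1,1,1,1,1,1,2).

Now H_k = ker ∂_k / im ∂_{k+1}, so:

  H_2: rank ker ∂_2 − rank ∂_3 = (10 − 10) − 0 = 0, and there is no ∂_3, so H_2 = 0.

H_2 ≅ 0.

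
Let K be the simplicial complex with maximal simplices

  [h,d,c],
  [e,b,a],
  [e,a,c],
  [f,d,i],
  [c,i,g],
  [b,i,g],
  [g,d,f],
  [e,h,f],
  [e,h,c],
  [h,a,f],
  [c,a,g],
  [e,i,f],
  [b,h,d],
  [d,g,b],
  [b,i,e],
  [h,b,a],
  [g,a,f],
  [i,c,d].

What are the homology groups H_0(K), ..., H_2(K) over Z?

H_0 ≅ Z,  H_1 ≅ Z ⊕ Z/2,  H_2 = 0.

Take the total order a < b < c < d < e < f < g < h < i on the vertex set. Then K (dimension 2) consists of the simplices:

  0-simplices (9): a, b, c, d, e, f, g, h, i
  1-simplices (27): ab, ac, ae, af, ag, ah, bd, be, bg, bh, bi, cd, ce, cg, ch, ci, df, dg, dh, di, ef, eh, ei, fg, fh, fi, gi
  2-simplices (18): abe, abh, ace, acg, afg, afh, bdg, bdh, bei, bgi, cdh, cdi, ceh, cgi, dfg, dfi, efh, efi

giving chain groups C_0 ≅ Z^9, C_1 ≅ Z^27, C_2 ≅ Z^18.

The boundary map ∂_1: C_1 → C_0 maps an edge to its endpoints' difference, ∂[p,q] = q − p.
As a 9×27 matrix over Z this has rank 8, with invariant factors (1,1,1,1,1,1,1,1).

∂_2: C_2 → C_1 acts by ∂[p,q,r] = [q,r] − [p,r] + [p,q]. For instance
  ∂bei = ei − bi + be,
  ∂afg = fg − ag + af.
As a 27×18 matrix over Z this has rank 18, with invariant factors (1,1,1,1,1,1,1,1,1,1,1,1,1,1,1,1,1,2).

Computing H_k = (kernel of ∂_k) / (image of ∂_{k+1}):

  H_0: rank C_0 − rank ∂_1 = 9 − 8 = 1, and the invariant factors of ∂_1 are all 1, so H_0 = Z.
  H_1: rank ker ∂_1 − rank ∂_2 = (27 − 8) − 18 = 1, and ∂_2 has invariant factor 2 > 1, so H_1 = Z ⊕ Z/2.
  H_2: rank ker ∂_2 − rank ∂_3 = (18 − 18) − 0 = 0, and there is no ∂_3, so H_2 = 0.

As a check, the Euler characteristic is 9 − 27 + 18 = 0, which agrees with 1 − 1 + 0 = 0.
(K is a triangulation of the Klein bottle.)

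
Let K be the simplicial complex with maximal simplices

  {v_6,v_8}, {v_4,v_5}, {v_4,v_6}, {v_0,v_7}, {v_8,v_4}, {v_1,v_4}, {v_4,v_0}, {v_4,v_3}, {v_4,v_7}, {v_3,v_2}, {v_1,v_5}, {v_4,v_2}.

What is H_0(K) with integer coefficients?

K has 9 vertices, 12 edges.
rank ∂_0 = 0, rank ∂_1 = 8 ⇒ b_0 = 9 − 0 − 8 = 1; all invariant factors of ∂_1 are 1 so no torsion. So H_0 ≅ Z.

H_0 = Z.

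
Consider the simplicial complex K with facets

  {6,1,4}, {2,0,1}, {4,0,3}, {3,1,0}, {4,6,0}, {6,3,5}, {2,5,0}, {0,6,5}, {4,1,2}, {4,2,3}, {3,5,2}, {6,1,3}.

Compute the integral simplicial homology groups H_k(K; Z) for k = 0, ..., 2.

H_0 = Z,  H_1 = Z/2,  H_2 = 0.

Fix the vertex order 0 < 1 < 2 < 3 < 4 < 5 < 6 and write every simplex with vertices in increasing order. Then dim K = 2 and the simplices of K are:

  0-simplices (7): [0], [1], [2], [3], [4], [5], [6]
  1-simplices (18): [0,1], [0,2], [0,3], [0,4], [0,5], [0,6], [1,2], [1,3], [1,4], [1,6], [2,3], [2,4], [2,5], [3,4], [3,5], [3,6], [4,6], [5,6]
  2-simplices (12): [0,1,2], [0,1,3], [0,2,5], [0,3,4], [0,4,6], [0,5,6], [1,2,4], [1,3,6], [1,4,6], [2,3,4], [2,3,5], [3,5,6]

Hence C_0 ≅ Z^7, C_1 ≅ Z^18, C_2 ≅ Z^12.

∂_1: C_1 → C_0 maps an edge to its endpoints' difference, ∂[p,q] = q − p.
This gives a 7×18 integer matrix of rank 6; reducing to Smith normal form yields diagonal entries (1,1,1,1,1,1).

∂_2: C_2 → C_1 sends each 2-simplex [p,q,r] to [q,r] − [p,r] + [p,q]. For instance
  ∂[2,3,4] = [3,4] − [2,4] + [2,3],
  ∂[0,5,6] = [5,6] − [0,6] + [0,5].
As a 18×12 matrix over Z this has rank 12, with invariant factors (1,1,1,1,1,1,1,1,1,1,1,2).

Now H_k = ker ∂_k / im ∂_{k+1}, so:

  H_0: rank C_0 − rank ∂_1 = 7 − 6 = 1, and the invariant factors of ∂_1 are all 1, so H_0 = Z.
  H_1: rank ker ∂_1 − rank ∂_2 = (18 − 6) − 12 = 0, and ∂_2 has invariant factor 2 > 1, so H_1 = Z/2.
  H_2: rank ker ∂_2 − rank ∂_3 = (12 − 12) − 0 = 0, and there is no ∂_3, so H_2 = 0.

As a check, the Euler characteristic is 7 − 18 + 12 = 1, which agrees with 1 − 0 + 0 = 1.
(K is a triangulation of the real projective plane RP^2.)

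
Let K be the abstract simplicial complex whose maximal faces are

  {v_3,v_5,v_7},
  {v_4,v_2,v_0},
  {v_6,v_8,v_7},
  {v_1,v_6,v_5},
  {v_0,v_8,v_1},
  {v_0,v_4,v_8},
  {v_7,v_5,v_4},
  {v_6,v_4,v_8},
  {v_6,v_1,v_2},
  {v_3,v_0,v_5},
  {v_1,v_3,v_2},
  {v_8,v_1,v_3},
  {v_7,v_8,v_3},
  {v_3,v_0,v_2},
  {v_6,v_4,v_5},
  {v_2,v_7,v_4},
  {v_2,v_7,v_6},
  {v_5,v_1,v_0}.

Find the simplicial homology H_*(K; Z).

H_0 ≅ Z,  H_1 ≅ Z ⊕ Z/2Z,  H_2 = 0.

Order the vertices as v_0 < v_1 < v_2 < v_3 < v_4 < v_5 < v_6 < v_7 < v_8. Listing each simplex with vertices in this order, K has dimension 2 with simplices:

  0-simplices (9): [v_0], [v_1], [v_2], [v_3], [v_4], [v_5], [v_6], [v_7], [v_8]
  1-simplices (27): (27 of them)
  2-simplices (18): (18 of them)

so the chain groups are C_0 ≅ Z^9, C_1 ≅ Z^27, C_2 ≅ Z^18.

∂_1: C_1 → C_0 is given by ∂[p,q] = [q] − [p]. For instance
  ∂[v_0,v_5] = [v_5] − [v_0].
The resulting 9×27 matrix has rank 8, and its Smith normal form has invariant factors (1,1,1,1,1,1,1,1).

∂_2: C_2 → C_1 sends each 2-simplex [p,q,r] to [q,r] − [p,r] + [p,q]. For instance
  ∂[v_3,v_5,v_7] = [v_5,v_7] − [v_3,v_7] + [v_3,v_5],
  ∂[v_1,v_5,v_6] = [v_5,v_6] − [v_1,v_6] + [v_1,v_5].
The resulting 27×18 matrix has rank 18, and its Smith normal form has invariant factors (1,1,1,1,1,1,1,1,1,1,1,1,1,1,1,1,1,2).

Now H_k = ker ∂_k / im ∂_{k+1}, so:

  H_0: rank C_0 − rank ∂_1 = 9 − 8 = 1, and the invariant factors of ∂_1 are all 1, so H_0 ≅ Z.
  H_1: rank ker ∂_1 − rank ∂_2 = (27 − 8) − 18 = 1, and ∂_2 has invariant factor 2 > 1, so H_1 ≅ Z ⊕ Z/2Z.
  H_2: rank ker ∂_2 − rank ∂_3 = (18 − 18) − 0 = 0, and there is no ∂_3, so H_2 ≅ 0.

As a check, the Euler characteristic is 9 − 27 + 18 = 0, which agrees with 1 − 1 + 0 = 0.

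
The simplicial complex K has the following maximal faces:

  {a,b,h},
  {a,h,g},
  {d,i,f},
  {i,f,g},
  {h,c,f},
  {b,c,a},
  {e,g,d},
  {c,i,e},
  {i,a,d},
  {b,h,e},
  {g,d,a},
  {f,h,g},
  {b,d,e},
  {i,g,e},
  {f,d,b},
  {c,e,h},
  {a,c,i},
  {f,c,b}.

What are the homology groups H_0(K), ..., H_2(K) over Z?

H_0 = Z,  H_1 = Z ⊕ Z/2Z,  H_2 = 0.

Fix the vertex order a < b < c < d < e < f < g < h < i and write every simplex with vertices in increasing order. Then dim K = 2 and the simplices of K are:

  0-simplices (9): a, b, c, d, e, f, g, h, i
  1-simplices (27): ab, ac, ad, ag, ah, ai, bc, bd, be, bf, bh, ce, cf, ch, ci, de, df, dg, di, eg, eh, ei, fg, fh, fi, gh, gi
  2-simplices (18): abc, abh, aci, adg, adi, agh, bcf, bde, bdf, beh, ceh, cei, cfh, deg, dfi, egi, fgh, fgi

so the chain groups are C_0 ≅ Z^9, C_1 ≅ Z^27, C_2 ≅ Z^18.

The boundary map ∂_1: C_1 → C_0 maps an edge to its endpoints' difference, ∂[p,q] = q − p. For instance
  ∂ad = d − a.
This gives a 9×27 integer matrix of rank 8; reducing to Smith normal form yields diagonal entries (1,1,1,1,1,1,1,1).

The boundary map ∂_2: C_2 → C_1 sends each 2-simplex [p,q,r] to [q,r] − [p,r] + [p,q]. For instance
  ∂abh = bh − ah + ab,
  ∂agh = gh − ah + ag.
As a 27×18 matrix over Z this has rank 18, with invariant factors (1,1,1,1,1,1,1,1,1,1,1,1,1,1,1,1,1,2).

Now H_k = ker ∂_k / im ∂_{k+1}, so:

  H_0: rank C_0 − rank ∂_1 = 9 − 8 = 1, and the invariant factors of ∂_1 are all 1, so H_0 ≅ Z.
  H_1: rank ker ∂_1 − rank ∂_2 = (27 − 8) − 18 = 1, and ∂_2 has invariant factor 2 > 1, so H_1 ≅ Z ⊕ Z/2Z.
  H_2: rank ker ∂_2 − rank ∂_3 = (18 − 18) − 0 = 0, and there is no ∂_3, so H_2 ≅ 0.

As a check, the Euler characteristic is 9 − 27 + 18 = 0, which agrees with 1 − 1 + 0 = 0.
(K is a triangulation of the Klein bottle.)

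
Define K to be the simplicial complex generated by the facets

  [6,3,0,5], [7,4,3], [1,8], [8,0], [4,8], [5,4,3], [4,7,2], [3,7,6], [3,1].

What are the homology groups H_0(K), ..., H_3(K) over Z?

H_0 ≅ Z,  H_1 ≅ Z^2,  H_2 = 0,  H_3 = 0.

Fix the vertex order 0 < 1 < 2 < 3 < 4 < 5 < 6 < 7 < 8 and write every simplex with vertices in increasing order. Then dim K = 3 and the simplices of K are:

  0-simplices (9): [0], [1], [2], [3], [4], [5], [6], [7], [8]
  1-simplices (17): [0,3], [0,5], [0,6], [0,8], [1,3], [1,8], [2,4], [2,7], [3,4], [3,5], [3,6], [3,7], [4,5], [4,7], [4,8], [5,6], [6,7]
  2-simplices (8): [0,3,5], [0,3,6], [0,5,6], [2,4,7], [3,4,5], [3,4,7], [3,5,6], [3,6,7]
  3-simplices (1): [0,3,5,6]

giving chain groups C_0 ≅ Z^9, C_1 ≅ Z^17, C_2 ≅ Z^8, C_3 ≅ Z^1.

Boundary ∂_1: C_1 → C_0 sends each edge [p,q] (with p < q) to q − p.
The 9×17 boundary matrix has rank 8 and Smith normal form diag(1,1,1,1,1,1,1,1).

The boundary map ∂_2: C_2 → C_1 acts by ∂[p,q,r] = [q,r] − [p,r] + [p,q]. For instance
  ∂[2,4,7] = [4,7] − [2,7] + [2,4],
  ∂[3,6,7] = [6,7] − [3,7] + [3,6].
This gives a 17×8 integer matrix of rank 7; reducing to Smith normal form yields diagonal entries (1,1,1,1,1,1,1).

∂_3: C_3 → C_2 sends each 3-simplex σ to the alternating sum Σ_i (−1)^i (σ with its i-th vertex removed). For instance
  ∂[0,3,5,6] = [3,5,6] − [0,5,6] + [0,3,6] − [0,3,5].
The 8×1 boundary matrix has rank 1 and Smith normal form diag(1).

From H_k ≅ ker(∂_k) / im(∂_{k+1}) we obtain:

  H_0: rank C_0 − rank ∂_1 = 9 − 8 = 1, and the invariant factors of ∂_1 are all 1, so H_0 = Z.
  H_1: rank ker ∂_1 − rank ∂_2 = (17 − 8) − 7 = 2, and the invariant factors of ∂_2 are all 1, so H_1 = Z^2.
  H_2: rank ker ∂_2 − rank ∂_3 = (8 − 7) − 1 = 0, and the invariant factors of ∂_3 are all 1, so H_2 = 0.
  H_3: rank ker ∂_3 − rank ∂_4 = (1 − 1) − 0 = 0, and there is no ∂_4, so H_3 = 0.

As a check, the Euler characteristic is 9 − 17 + 8 − 1 = -1, which agrees with 1 − 2 + 0 − 0 = -1.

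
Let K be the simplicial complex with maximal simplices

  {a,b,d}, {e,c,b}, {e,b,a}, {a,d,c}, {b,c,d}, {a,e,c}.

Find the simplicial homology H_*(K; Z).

Fix the vertex order a < b < c < d < e and write every simplex with vertices in increasing order. Then dim K = 2 and the simplices of K are:

  0-simplices (5): a, b, c, d, e
  1-simplices (9): ab, ac, ad, ae, bc, bd, be, cd, ce
  2-simplices (6): abd, abe, acd, ace, bcd, bce

Hence C_0 ≅ Z^5, C_1 ≅ Z^9, C_2 ≅ Z^6.

The boundary map ∂_1: C_1 → C_0 sends each edge [p,q] (with p < q) to q − p. For instance
  ∂ad = d − a.
The resulting 5×9 matrix has rank 4, and its Smith normal form has invariant factors (1,1,1,1).

∂_2: C_2 → C_1 sends each 2-simplex [p,q,r] to [q,r] − [p,r] + [p,q]. For instance
  ∂abe = be − ae + ab,
  ∂bcd = cd − bd + bc.
The resulting 9×6 matrix has rank 5, and its Smith normal form has invariant factors (1,1,1,1,1).

Reading off H_k = ker ∂_k / im ∂_{k+1}:

  H_0: rank C_0 − rank ∂_1 = 5 − 4 = 1, and the invariant factors of ∂_1 are all 1, so H_0 ≅ Z.
  H_1: rank ker ∂_1 − rank ∂_2 = (9 − 4) − 5 = 0, and the invariant factors of ∂_2 are all 1, so H_1 ≅ 0.
  H_2: rank ker ∂_2 − rank ∂_3 = (6 − 5) − 0 = 1, and there is no ∂_3, so H_2 ≅ Z.

As a check, the Euler characteristic is 5 − 9 + 6 = 2, which agrees with 1 − 0 + 1 = 2.
(K is a triangulation of the 2-sphere S^2.)

H_0 ≅ Z,  H_1 = 0,  H_2 ≅ Z.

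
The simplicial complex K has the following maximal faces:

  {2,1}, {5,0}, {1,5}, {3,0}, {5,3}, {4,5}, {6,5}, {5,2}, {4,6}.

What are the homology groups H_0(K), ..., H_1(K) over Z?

Fix the vertex order 0 < 1 < 2 < 3 < 4 < 5 < 6 and write every simplex with vertices in increasing order. Then dim K = 1 and the simplices of K are:

  0-simplices (7): [0], [1], [2], [3], [4], [5], [6]
  1-simplices (9): [0,3], [0,5], [1,2], [1,5], [2,5], [3,5], [4,5], [4,6], [5,6]

giving chain groups C_0 ≅ Z^7, C_1 ≅ Z^9.

The boundary map ∂_1: C_1 → C_0 is given by ∂[p,q] = [q] − [p]. For instance
  ∂[0,5] = [5] − [0].
The 7×9 boundary matrix has rank 6 and Smith normal form diag(1,1,1,1,1,1).

Reading off H_k = ker ∂_k / im ∂_{k+1}:

  H_0: rank C_0 − rank ∂_1 = 7 − 6 = 1, and the invariant factors of ∂_1 are all 1, so H_0 = Z.
  H_1: rank ker ∂_1 − rank ∂_2 = (9 − 6) − 0 = 3, and there is no ∂_2, so H_1 = Z^3.

(K is a triangulation of a wedge of 3 circles.)

H_0 ≅ Z,  H_1 ≅ Z^3.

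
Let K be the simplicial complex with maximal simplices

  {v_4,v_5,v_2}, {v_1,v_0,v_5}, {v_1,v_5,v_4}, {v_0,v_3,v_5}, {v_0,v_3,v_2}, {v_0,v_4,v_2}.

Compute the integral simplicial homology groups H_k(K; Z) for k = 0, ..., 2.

H_0 ≅ Z,  H_1 ≅ Z,  H_2 = 0.

Order the vertices as v_0 < v_1 < v_2 < v_3 < v_4 < v_5. Listing each simplex with vertices in this order, K has dimension 2 with simplices:

  0-simplices (6): [v_0], [v_1], [v_2], [v_3], [v_4], [v_5]
  1-simplices (12): [v_0,v_1], [v_0,v_2], [v_0,v_3], [v_0,v_4], [v_0,v_5], [v_1,v_4], [v_1,v_5], [v_2,v_3], [v_2,v_4], [v_2,v_5], [v_3,v_5], [v_4,v_5]
  2-simplices (6): [v_0,v_1,v_5], [v_0,v_2,v_3], [v_0,v_2,v_4], [v_0,v_3,v_5], [v_1,v_4,v_5], [v_2,v_4,v_5]

so the chain groups are C_0 ≅ Z^6, C_1 ≅ Z^12, C_2 ≅ Z^6.

The boundary map ∂_1: C_1 → C_0 sends each edge [p,q] (with p < q) to q − p. For instance
  ∂[v_2,v_4] = [v_4] − [v_2].
The 6×12 boundary matrix has rank 5 and Smith normal form diag(1,1,1,1,1).

Boundary ∂_2: C_2 → C_1 maps a triangle to the signed sum of its edges. For instance
  ∂[v_0,v_3,v_5] = [v_3,v_5] − [v_0,v_5] + [v_0,v_3],
  ∂[v_0,v_2,v_3] = [v_2,v_3] − [v_0,v_3] + [v_0,v_2].
The resulting 12×6 matrix has rank 6, and its Smith normal form has invariant factors (1,1,1,1,1,1).

From H_k ≅ ker(∂_k) / im(∂_{k+1}) we obtain:

  H_0: rank C_0 − rank ∂_1 = 6 − 5 = 1, and the invariant factors of ∂_1 are all 1, so H_0 ≅ Z.
  H_1: rank ker ∂_1 − rank ∂_2 = (12 − 5) − 6 = 1, and the invariant factors of ∂_2 are all 1, so H_1 ≅ Z.
  H_2: rank ker ∂_2 − rank ∂_3 = (6 − 6) − 0 = 0, and there is no ∂_3, so H_2 ≅ 0.

(K is a triangulation of the cylinder S^1 x I.)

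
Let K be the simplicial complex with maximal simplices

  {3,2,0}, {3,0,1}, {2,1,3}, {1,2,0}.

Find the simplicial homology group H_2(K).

H_2 ≅ Z.

Fix the vertex order 0 < 1 < 2 < 3 and write every simplex with vertices in increasing order. Then dim K = 2 and the simplices of K are:

  0-simplices (4): [0], [1], [2], [3]
  1-simplices (6): [0,1], [0,2], [0,3], [1,2], [1,3], [2,3]
  2-simplices (4): [0,1,2], [0,1,3], [0,2,3], [1,2,3]

giving chain groups C_0 ≅ Z^4, C_1 ≅ Z^6, C_2 ≅ Z^4.

Boundary ∂_1: C_1 → C_0 is given by ∂[p,q] = [q] − [p].
The 4×6 boundary matrix has rank 3 and Smith normal form diag(1,1,1).

∂_2: C_2 → C_1 maps a triangle to the signed sum of its edges. For instance
  ∂[1,2,3] = [2,3] − [1,3] + [1,2],
  ∂[0,1,2] = [1,2] − [0,2] + [0,1].
This gives a 6×4 integer matrix of rank 3; reducing to Smith normal form yields diagonal entries (1,1,1).

Now H_k = ker ∂_k / im ∂_{k+1}, so:

  H_2: rank ker ∂_2 − rank ∂_3 = (4 − 3) − 0 = 1, and there is no ∂_3, so H_2 = Z.

(K is a triangulation of the 2-sphere S^2.)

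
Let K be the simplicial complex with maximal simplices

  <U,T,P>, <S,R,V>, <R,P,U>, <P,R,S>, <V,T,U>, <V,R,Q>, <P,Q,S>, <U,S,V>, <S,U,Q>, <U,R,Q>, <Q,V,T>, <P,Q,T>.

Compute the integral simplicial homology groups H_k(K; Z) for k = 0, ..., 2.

Take the total order P < Q < R < S < T < U < V on the vertex set. Then K (dimension 2) consists of the simplices:

  0-simplices (7): P, Q, R, S, T, U, V
  1-simplices (18): PQ, PR, PS, PT, PU, QR, QS, QT, QU, QV, RS, RU, RV, SU, SV, TU, TV, UV
  2-simplices (12): PQS, PQT, PRS, PRU, PTU, QRU, QRV, QSU, QTV, RSV, SUV, TUV

Hence C_0 ≅ Z^7, C_1 ≅ Z^18, C_2 ≅ Z^12.

∂_1: C_1 → C_0 sends each edge [p,q] (with p < q) to q − p.
This gives a 7×18 integer matrix of rank 6; reducing to Smith normal form yields diagonal entries (1,1,1,1,1,1).

The boundary map ∂_2: C_2 → C_1 maps a triangle to the signed sum of its edges. For instance
  ∂QTV = TV − QV + QT,
  ∂PQT = QT − PT + PQ.
The 18×12 boundary matrix has rank 12 and Smith normal form diag(1,1,1,1,1,1,1,1,1,1,1,2).

Now H_k = ker ∂_k / im ∂_{k+1}, so:

  H_0: rank C_0 − rank ∂_1 = 7 − 6 = 1, and the invariant factors of ∂_1 are all 1, so H_0 = Z.
  H_1: rank ker ∂_1 − rank ∂_2 = (18 − 6) − 12 = 0, and ∂_2 has invariant factor 2 > 1, so H_1 = Z/2.
  H_2: rank ker ∂_2 − rank ∂_3 = (12 − 12) − 0 = 0, and there is no ∂_3, so H_2 = 0.

H_0 ≅ Z,  H_1 ≅ Z/2,  H_2 = 0.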